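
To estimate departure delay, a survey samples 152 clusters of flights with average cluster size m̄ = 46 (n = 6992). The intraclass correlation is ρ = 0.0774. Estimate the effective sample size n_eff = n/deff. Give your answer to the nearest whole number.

deff = 1 + (46 − 1)·0.0774 = 1 + 3.483 = 4.483.
n_eff = 6992 / 4.483 = 1560.

1560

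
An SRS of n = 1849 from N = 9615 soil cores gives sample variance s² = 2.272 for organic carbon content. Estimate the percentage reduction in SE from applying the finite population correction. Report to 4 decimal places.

f = n/N = 1849/9615 = 0.19230369.
SE_no-fpc = √(s²/n) = 0.035053849; SE_fpc = √((1−f)s²/n) = 0.031503569.
Ratio = √(1−f) = 0.89871926. Reduction = 100·(1 − 0.89871926) = 10.1281%.

10.1281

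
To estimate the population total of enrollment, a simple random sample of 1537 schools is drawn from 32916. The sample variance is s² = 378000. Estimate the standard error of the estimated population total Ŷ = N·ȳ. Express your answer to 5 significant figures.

504000

Var(Ŷ) = N²·Var(ȳ) = N²·(1 − n/N)·s²/n.
f = 1537/32916 = 0.04669462; Var(ȳ) = 0.95330538·378000/1537 = 234.44986.
Var(Ŷ) = 32916² · 234.44986 = 2.5401776 × 10^11.
SE(Ŷ) = √(2.5401776 × 10^11) = 504000.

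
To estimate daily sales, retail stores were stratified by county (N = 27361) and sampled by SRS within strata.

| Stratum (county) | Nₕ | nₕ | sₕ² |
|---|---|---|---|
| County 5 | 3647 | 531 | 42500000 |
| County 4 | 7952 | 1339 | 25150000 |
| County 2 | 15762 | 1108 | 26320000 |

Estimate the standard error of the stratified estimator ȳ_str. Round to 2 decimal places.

99.31

Var(ȳ_str) = Σₕ Wₕ²(1 − fₕ)sₕ²/nₕ with Wₕ = Nₕ/N, N = 27361.
County 5: Wₕ = 0.13329191; term = 0.13329191²·(1 − 0.14559912)·42500000/531 = 1214.9648.
County 4: Wₕ = 0.29063265; term = 0.29063265²·(1 − 0.16838531)·25150000/1339 = 1319.3754.
County 2: Wₕ = 0.57607544; term = 0.57607544²·(1 − 0.07029565)·26320000/1108 = 7329.0841.
Sum = 9863.4243.
SE = √(9863.4243) = 99.31.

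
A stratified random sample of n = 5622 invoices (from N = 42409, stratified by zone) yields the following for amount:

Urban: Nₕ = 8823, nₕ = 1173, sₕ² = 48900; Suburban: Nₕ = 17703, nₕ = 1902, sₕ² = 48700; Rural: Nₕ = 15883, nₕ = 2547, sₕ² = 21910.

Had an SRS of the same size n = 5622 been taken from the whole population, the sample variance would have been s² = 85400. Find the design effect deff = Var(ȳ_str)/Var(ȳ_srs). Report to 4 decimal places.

0.4978

Var(ȳ_str) = Σ Wₕ²(1−fₕ)sₕ²/nₕ with Wₕ = Nₕ/42409:
  Urban: (8823/42409)²·(1−1173/8823)·48900/1173 = 1.5644889
  Suburban: (17703/42409)²·(1−1902/17703)·48700/1902 = 3.9822987
  Rural: (15883/42409)²·(1−2547/15883)·21910/2547 = 1.0131074
  → Var(ȳ_str) = 6.559895.
Var(ȳ_srs) = (1 − 5622/42409)·85400/5622 = 13.1766.
deff = 6.559895 / 13.1766 = 0.4978.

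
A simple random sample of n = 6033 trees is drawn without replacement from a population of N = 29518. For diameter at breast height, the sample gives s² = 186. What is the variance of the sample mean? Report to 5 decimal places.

0.02453

Under SRS without replacement, Var(ȳ) = (1 − f)·s²/n with f = n/N = 6033/29518 = 0.20438377.
Var(ȳ) = (1 − 0.20438377)·186/6033 = 0.79561623·0.030830433 = 0.024529193.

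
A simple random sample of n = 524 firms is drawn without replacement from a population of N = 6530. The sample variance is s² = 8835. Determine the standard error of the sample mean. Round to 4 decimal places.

Under SRS without replacement, Var(ȳ) = (1 − f)·s²/n with f = n/N = 524/6530 = 0.08024502.
Var(ȳ) = (1 − 0.08024502)·8835/524 = 0.91975498·16.860687 = 15.507701.
SE(ȳ) = √(15.507701) = 3.9380.

3.9380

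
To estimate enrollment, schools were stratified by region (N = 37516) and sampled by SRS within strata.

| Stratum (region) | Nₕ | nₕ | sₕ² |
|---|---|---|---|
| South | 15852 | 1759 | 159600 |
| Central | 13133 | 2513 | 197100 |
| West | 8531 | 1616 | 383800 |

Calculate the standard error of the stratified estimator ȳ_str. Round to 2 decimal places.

Var(ȳ_str) = Σₕ Wₕ²(1 − fₕ)sₕ²/nₕ with Wₕ = Nₕ/N, N = 37516.
South: Wₕ = 0.42253972; term = 0.42253972²·(1 − 0.11096392)·159600/1759 = 14.401957.
Central: Wₕ = 0.35006397; term = 0.35006397²·(1 − 0.19135003)·197100/2513 = 7.7722998.
West: Wₕ = 0.22739631; term = 0.22739631²·(1 − 0.18942680)·383800/1616 = 9.9545742.
Sum = 32.128831.
SE = √(32.128831) = 5.67.

5.67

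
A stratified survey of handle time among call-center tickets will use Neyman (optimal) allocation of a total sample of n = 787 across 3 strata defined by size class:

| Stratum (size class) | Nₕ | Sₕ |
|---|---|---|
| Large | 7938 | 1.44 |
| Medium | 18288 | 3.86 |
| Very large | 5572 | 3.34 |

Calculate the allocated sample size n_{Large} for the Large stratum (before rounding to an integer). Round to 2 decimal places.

Neyman allocation: nₕ = n·NₕSₕ / Σⱼ NⱼSⱼ.
Σ NⱼSⱼ = 7938·1.44 + 18288·3.86 + 5572·3.34 = 100632.88.
n_{Large} = 787·7938·1.44 / 100632.88 = 89.39.

89.39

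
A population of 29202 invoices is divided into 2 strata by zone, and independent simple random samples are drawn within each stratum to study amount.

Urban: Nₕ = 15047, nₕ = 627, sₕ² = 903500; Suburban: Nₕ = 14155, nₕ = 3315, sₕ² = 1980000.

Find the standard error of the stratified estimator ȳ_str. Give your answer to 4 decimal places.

Var(ȳ_str) = Σₕ Wₕ²(1 − fₕ)sₕ²/nₕ with Wₕ = Nₕ/N, N = 29202.
Urban: Wₕ = 0.51527293; term = 0.51527293²·(1 − 0.04166944)·903500/627 = 366.64908.
Suburban: Wₕ = 0.48472707; term = 0.48472707²·(1 − 0.23419286)·1980000/3315 = 107.47207.
Sum = 474.12115.
SE = √(474.12115) = 21.7743.

21.7743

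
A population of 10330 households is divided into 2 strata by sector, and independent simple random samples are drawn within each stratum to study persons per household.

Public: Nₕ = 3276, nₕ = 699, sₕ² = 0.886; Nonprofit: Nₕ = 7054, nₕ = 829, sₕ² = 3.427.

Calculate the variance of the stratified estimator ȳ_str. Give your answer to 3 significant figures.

Var(ȳ_str) = Σₕ Wₕ²(1 − fₕ)sₕ²/nₕ with Wₕ = Nₕ/N, N = 10330.
Public: Wₕ = 0.31713456; term = 0.31713456²·(1 − 0.21336996)·0.886/699 = 1.0027997 × 10^-4.
Nonprofit: Wₕ = 0.68286544; term = 0.68286544²·(1 − 0.11752197)·3.427/829 = 0.0017011153.
Sum = 0.0018013953.

0.00180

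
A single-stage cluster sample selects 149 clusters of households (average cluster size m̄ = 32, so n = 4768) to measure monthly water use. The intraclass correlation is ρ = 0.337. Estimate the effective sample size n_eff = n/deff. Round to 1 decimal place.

416.5

deff = 1 + (32 − 1)·0.337 = 1 + 10.447 = 11.447.
n_eff = 4768 / 11.447 = 416.5.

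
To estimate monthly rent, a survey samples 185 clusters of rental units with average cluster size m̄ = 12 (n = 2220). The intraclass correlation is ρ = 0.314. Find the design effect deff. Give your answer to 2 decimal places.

deff = 1 + (12 − 1)·0.314 = 1 + 3.454 = 4.454.

4.45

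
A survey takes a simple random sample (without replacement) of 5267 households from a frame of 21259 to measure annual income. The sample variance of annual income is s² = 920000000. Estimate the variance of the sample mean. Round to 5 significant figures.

Under SRS without replacement, Var(ȳ) = (1 − f)·s²/n with f = n/N = 5267/21259 = 0.24775389.
Var(ȳ) = (1 − 0.24775389)·920000000/5267 = 0.75224611·174672.49 = 131396.7.

131400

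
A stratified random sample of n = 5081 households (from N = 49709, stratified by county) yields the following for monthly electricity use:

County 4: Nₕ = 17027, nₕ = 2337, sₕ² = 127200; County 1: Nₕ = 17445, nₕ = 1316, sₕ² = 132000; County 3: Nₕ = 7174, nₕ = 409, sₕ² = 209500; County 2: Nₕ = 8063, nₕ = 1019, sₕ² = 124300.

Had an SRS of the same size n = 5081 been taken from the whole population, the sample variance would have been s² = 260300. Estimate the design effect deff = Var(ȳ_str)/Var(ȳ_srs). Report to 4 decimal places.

Var(ȳ_str) = Σ Wₕ²(1−fₕ)sₕ²/nₕ with Wₕ = Nₕ/49709:
  County 4: (17027/49709)²·(1−2337/17027)·127200/2337 = 5.5095773
  County 1: (17445/49709)²·(1−1316/17445)·132000/1316 = 11.421586
  County 3: (7174/49709)²·(1−409/7174)·209500/409 = 10.060506
  County 2: (8063/49709)²·(1−1019/8063)·124300/1019 = 2.8037733
  → Var(ȳ_str) = 29.795443.
Var(ȳ_srs) = (1 − 5081/49709)·260300/5081 = 45.993597.
deff = 29.795443 / 45.993597 = 0.6478.

0.6478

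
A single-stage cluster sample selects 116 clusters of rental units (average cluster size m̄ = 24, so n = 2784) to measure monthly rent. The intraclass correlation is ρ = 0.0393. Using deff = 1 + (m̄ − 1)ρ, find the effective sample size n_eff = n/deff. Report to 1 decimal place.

deff = 1 + (24 − 1)·0.0393 = 1 + 0.9039 = 1.9039.
n_eff = 2784 / 1.9039 = 1462.3.

1462.3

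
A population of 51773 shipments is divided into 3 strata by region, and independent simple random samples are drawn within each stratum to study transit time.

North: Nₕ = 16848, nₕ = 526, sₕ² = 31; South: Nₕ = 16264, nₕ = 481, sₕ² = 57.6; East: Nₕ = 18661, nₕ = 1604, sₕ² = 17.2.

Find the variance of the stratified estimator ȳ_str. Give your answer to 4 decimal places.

0.0188

Var(ȳ_str) = Σₕ Wₕ²(1 − fₕ)sₕ²/nₕ with Wₕ = Nₕ/N, N = 51773.
North: Wₕ = 0.32542059; term = 0.32542059²·(1 − 0.03122032)·31/526 = 0.0060463184.
South: Wₕ = 0.31414058; term = 0.31414058²·(1 − 0.02957452)·57.6/481 = 0.011468.
East: Wₕ = 0.36043884; term = 0.36043884²·(1 − 0.08595466)·17.2/1604 = 0.0012733711.
Sum = 0.01878769.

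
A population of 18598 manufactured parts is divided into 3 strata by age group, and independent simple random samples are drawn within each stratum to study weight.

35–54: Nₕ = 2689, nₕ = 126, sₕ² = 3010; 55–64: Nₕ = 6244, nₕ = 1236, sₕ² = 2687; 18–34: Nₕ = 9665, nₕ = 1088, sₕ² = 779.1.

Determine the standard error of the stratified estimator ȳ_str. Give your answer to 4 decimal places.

Var(ȳ_str) = Σₕ Wₕ²(1 − fₕ)sₕ²/nₕ with Wₕ = Nₕ/N, N = 18598.
35–54: Wₕ = 0.14458544; term = 0.14458544²·(1 − 0.04685757)·3010/126 = 0.47599553.
55–64: Wₕ = 0.33573503; term = 0.33573503²·(1 − 0.19795003)·2687/1236 = 0.19653682.
18–34: Wₕ = 0.51967954; term = 0.51967954²·(1 − 0.11257113)·779.1/1088 = 0.17162047.
Sum = 0.84415282.
SE = √(0.84415282) = 0.9188.

0.9188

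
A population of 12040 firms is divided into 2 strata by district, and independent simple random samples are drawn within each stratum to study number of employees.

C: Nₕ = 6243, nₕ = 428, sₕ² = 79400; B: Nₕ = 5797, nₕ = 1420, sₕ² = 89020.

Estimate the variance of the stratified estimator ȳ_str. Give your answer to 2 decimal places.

Var(ȳ_str) = Σₕ Wₕ²(1 − fₕ)sₕ²/nₕ with Wₕ = Nₕ/N, N = 12040.
C: Wₕ = 0.51852159; term = 0.51852159²·(1 − 0.06855678)·79400/428 = 46.458674.
B: Wₕ = 0.48147841; term = 0.48147841²·(1 − 0.24495429)·89020/1420 = 10.973019.
Sum = 57.431693.

57.43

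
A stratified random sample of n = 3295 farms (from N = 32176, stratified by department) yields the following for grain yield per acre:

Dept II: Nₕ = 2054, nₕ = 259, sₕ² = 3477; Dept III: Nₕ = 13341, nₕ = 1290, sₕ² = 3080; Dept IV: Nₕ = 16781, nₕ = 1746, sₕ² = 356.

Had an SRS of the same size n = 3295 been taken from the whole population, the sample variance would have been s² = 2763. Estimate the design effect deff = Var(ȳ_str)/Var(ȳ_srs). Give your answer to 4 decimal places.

Var(ȳ_str) = Σ Wₕ²(1−fₕ)sₕ²/nₕ with Wₕ = Nₕ/32176:
  Dept II: (2054/32176)²·(1−259/2054)·3477/259 = 0.047808565
  Dept III: (13341/32176)²·(1−1290/13341)·3080/1290 = 0.37077323
  Dept IV: (16781/32176)²·(1−1746/16781)·356/1746 = 0.049689305
  → Var(ȳ_str) = 0.4682711.
Var(ȳ_srs) = (1 − 3295/32176)·2763/3295 = 0.75267179.
deff = 0.4682711 / 0.75267179 = 0.6221.

0.6221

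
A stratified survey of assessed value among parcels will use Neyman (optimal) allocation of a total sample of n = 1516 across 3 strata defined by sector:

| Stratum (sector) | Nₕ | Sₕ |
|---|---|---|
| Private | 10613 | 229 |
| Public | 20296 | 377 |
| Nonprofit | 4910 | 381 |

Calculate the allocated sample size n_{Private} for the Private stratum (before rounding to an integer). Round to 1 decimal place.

308.3

Neyman allocation: nₕ = n·NₕSₕ / Σⱼ NⱼSⱼ.
Σ NⱼSⱼ = 10613·229 + 20296·377 + 4910·381 = 1.1952679 × 10^7.
n_{Private} = 1516·10613·229 / (1.1952679 × 10^7) = 308.3.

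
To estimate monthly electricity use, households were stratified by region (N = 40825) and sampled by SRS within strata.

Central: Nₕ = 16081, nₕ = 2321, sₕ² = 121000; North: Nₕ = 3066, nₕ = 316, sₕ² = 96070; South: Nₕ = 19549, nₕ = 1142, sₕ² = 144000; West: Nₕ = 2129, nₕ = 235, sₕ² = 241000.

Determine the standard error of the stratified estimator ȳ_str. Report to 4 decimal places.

6.1777

Var(ȳ_str) = Σₕ Wₕ²(1 − fₕ)sₕ²/nₕ with Wₕ = Nₕ/N, N = 40825.
Central: Wₕ = 0.39390080; term = 0.39390080²·(1 − 0.14433182)·121000/2321 = 6.9213264.
North: Wₕ = 0.07510104; term = 0.07510104²·(1 − 0.10306588)·96070/316 = 1.5379888.
South: Wₕ = 0.47884874; term = 0.47884874²·(1 − 0.05841731)·144000/1142 = 27.223976.
West: Wₕ = 0.05214942; term = 0.05214942²·(1 − 0.11038046)·241000/235 = 2.4811466.
Sum = 38.164438.
SE = √(38.164438) = 6.1777.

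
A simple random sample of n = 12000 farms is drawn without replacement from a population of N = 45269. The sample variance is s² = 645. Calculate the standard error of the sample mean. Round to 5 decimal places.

0.19875

Under SRS without replacement, Var(ȳ) = (1 − f)·s²/n with f = n/N = 12000/45269 = 0.26508206.
Var(ȳ) = (1 − 0.26508206)·645/12000 = 0.73491794·0.05375 = 0.039501839.
SE(ȳ) = √(0.039501839) = 0.19875.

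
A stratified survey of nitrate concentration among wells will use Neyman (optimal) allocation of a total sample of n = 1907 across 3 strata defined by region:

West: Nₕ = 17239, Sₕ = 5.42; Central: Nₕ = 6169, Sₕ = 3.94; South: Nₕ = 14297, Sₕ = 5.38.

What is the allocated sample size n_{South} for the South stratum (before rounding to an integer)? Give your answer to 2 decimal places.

Neyman allocation: nₕ = n·NₕSₕ / Σⱼ NⱼSⱼ.
Σ NⱼSⱼ = 17239·5.42 + 6169·3.94 + 14297·5.38 = 194659.1.
n_{South} = 1907·14297·5.38 / 194659.1 = 753.53.

753.53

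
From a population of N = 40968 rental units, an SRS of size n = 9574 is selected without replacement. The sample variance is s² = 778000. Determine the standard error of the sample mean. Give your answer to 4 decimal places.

Under SRS without replacement, Var(ȳ) = (1 − f)·s²/n with f = n/N = 9574/40968 = 0.23369459.
Var(ȳ) = (1 − 0.23369459)·778000/9574 = 0.76630541·81.261751 = 62.271319.
SE(ȳ) = √(62.271319) = 7.8912.

7.8912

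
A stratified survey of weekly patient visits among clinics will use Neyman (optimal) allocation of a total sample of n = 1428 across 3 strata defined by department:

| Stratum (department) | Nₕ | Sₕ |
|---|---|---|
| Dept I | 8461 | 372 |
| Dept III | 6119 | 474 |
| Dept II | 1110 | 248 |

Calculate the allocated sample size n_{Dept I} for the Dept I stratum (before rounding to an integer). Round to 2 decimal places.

710.82

Neyman allocation: nₕ = n·NₕSₕ / Σⱼ NⱼSⱼ.
Σ NⱼSⱼ = 8461·372 + 6119·474 + 1110·248 = 6.323178 × 10^6.
n_{Dept I} = 1428·8461·372 / (6.323178 × 10^6) = 710.82.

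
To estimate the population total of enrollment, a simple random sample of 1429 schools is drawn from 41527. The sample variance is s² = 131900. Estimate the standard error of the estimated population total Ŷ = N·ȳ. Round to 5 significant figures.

Var(Ŷ) = N²·Var(ȳ) = N²·(1 − n/N)·s²/n.
f = 1429/41527 = 0.03441135; Var(ȳ) = 0.96558865·131900/1429 = 89.126063.
Var(Ŷ) = 41527² · 89.126063 = 1.5369716 × 10^11.
SE(Ŷ) = √(1.5369716 × 10^11) = 392040.

392040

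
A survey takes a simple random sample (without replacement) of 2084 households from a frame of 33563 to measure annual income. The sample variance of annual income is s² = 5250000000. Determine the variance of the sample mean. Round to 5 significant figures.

2.3628 × 10^6

Under SRS without replacement, Var(ȳ) = (1 − f)·s²/n with f = n/N = 2084/33563 = 0.06209218.
Var(ȳ) = (1 − 0.06209218)·5250000000/2084 = 0.93790782·2.5191939 × 10^6 = 2.3627716 × 10^6.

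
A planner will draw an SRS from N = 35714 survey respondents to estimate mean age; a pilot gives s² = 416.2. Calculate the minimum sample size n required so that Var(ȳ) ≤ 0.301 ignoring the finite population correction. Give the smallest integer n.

Without fpc, n₀ = s²/D = 416.2/0.301 = 1382.7243.
Rounding up, n = 1383.

1383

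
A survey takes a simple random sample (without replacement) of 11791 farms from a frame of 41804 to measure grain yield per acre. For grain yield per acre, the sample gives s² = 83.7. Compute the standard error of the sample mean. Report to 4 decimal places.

0.0714

Under SRS without replacement, Var(ȳ) = (1 − f)·s²/n with f = n/N = 11791/41804 = 0.28205435.
Var(ȳ) = (1 − 0.28205435)·83.7/11791 = 0.71794565·0.0070986346 = 0.0050964338.
SE(ȳ) = √(0.0050964338) = 0.0714.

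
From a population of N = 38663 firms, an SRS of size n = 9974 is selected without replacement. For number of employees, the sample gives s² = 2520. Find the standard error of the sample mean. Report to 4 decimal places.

0.4330

Under SRS without replacement, Var(ȳ) = (1 − f)·s²/n with f = n/N = 9974/38663 = 0.25797274.
Var(ȳ) = (1 − 0.25797274)·2520/9974 = 0.74202726·0.25265691 = 0.18747831.
SE(ȳ) = √(0.18747831) = 0.4330.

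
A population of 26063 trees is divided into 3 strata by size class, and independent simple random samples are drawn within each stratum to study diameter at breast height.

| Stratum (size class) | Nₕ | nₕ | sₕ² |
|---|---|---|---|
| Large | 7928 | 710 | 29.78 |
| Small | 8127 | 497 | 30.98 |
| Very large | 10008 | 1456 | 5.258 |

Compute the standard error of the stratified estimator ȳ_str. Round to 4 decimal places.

0.0984

Var(ȳ_str) = Σₕ Wₕ²(1 − fₕ)sₕ²/nₕ with Wₕ = Nₕ/N, N = 26063.
Large: Wₕ = 0.30418601; term = 0.30418601²·(1 − 0.08955600)·29.78/710 = 0.0035334427.
Small: Wₕ = 0.31182136; term = 0.31182136²·(1 − 0.06115418)·30.98/497 = 0.0056902456.
Very large: Wₕ = 0.38399263; term = 0.38399263²·(1 − 0.14548361)·5.258/1456 = 4.5501466 × 10^-4.
Sum = 0.009678703.
SE = √(0.009678703) = 0.0984.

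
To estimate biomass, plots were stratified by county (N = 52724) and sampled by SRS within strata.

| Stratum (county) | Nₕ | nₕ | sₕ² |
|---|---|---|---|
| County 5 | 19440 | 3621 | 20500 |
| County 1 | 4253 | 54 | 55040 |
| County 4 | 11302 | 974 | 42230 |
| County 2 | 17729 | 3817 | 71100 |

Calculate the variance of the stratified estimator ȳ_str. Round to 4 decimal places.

Var(ȳ_str) = Σₕ Wₕ²(1 − fₕ)sₕ²/nₕ with Wₕ = Nₕ/N, N = 52724.
County 5: Wₕ = 0.36871254; term = 0.36871254²·(1 − 0.18626543)·20500/3621 = 0.62630218.
County 1: Wₕ = 0.08066535; term = 0.08066535²·(1 − 0.01269692)·55040/54 = 6.5480083.
County 4: Wₕ = 0.21436158; term = 0.21436158²·(1 − 0.08617944)·42230/974 = 1.8206101.
County 2: Wₕ = 0.33626053; term = 0.33626053²·(1 − 0.21529697)·71100/3817 = 1.65274.
Sum = 10.647661.

10.6477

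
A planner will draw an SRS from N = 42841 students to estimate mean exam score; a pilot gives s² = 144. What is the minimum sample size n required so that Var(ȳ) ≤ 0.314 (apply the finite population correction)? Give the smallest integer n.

454

Without fpc, n₀ = s²/D = 144/0.314 = 458.5987.
With fpc, (1 − n/N)·s²/n ≤ D requires n ≥ n₀/(1 + n₀/N) = 458.5987/(1 + 458.5987/42841) = 453.7415.
Rounding up, n = 454.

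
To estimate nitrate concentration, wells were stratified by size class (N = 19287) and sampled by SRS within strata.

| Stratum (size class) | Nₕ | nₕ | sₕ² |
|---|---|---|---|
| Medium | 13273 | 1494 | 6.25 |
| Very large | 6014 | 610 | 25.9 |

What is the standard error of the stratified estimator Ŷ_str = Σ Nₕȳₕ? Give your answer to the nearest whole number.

Var(Ŷ_str) = Σₕ Nₕ²(1 − fₕ)sₕ²/nₕ.
Medium: 13273²·(1 − 1494/13273)·6.25/1494 = 654043.95.
Very large: 6014²·(1 − 610/6014)·25.9/610 = 1.3799034 × 10^6.
Sum = 2.0339474 × 10^6.
SE = √(2.0339474 × 10^6) = 1426.

1426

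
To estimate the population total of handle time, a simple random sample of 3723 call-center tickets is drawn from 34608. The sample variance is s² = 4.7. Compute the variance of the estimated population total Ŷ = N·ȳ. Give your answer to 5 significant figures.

Var(Ŷ) = N²·Var(ȳ) = N²·(1 − n/N)·s²/n.
f = 3723/34608 = 0.10757628; Var(ȳ) = 0.89242372·4.7/3723 = 0.001126616.
Var(Ŷ) = 34608² · 0.001126616 = 1.3493634 × 10^6.

1.3494 × 10^6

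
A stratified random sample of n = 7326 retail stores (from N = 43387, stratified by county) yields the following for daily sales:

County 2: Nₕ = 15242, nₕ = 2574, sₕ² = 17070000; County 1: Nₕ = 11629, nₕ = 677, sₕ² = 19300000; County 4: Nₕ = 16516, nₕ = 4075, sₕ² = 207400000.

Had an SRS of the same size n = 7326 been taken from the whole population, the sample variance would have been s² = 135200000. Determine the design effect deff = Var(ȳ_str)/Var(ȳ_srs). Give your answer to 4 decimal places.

0.5323

Var(ȳ_str) = Σ Wₕ²(1−fₕ)sₕ²/nₕ with Wₕ = Nₕ/43387:
  County 2: (15242/43387)²·(1−2574/15242)·17070000/2574 = 680.22995
  County 1: (11629/43387)²·(1−677/11629)·19300000/677 = 1928.7911
  County 4: (16516/43387)²·(1−4075/16516)·207400000/4075 = 5555.486
  → Var(ȳ_str) = 8164.5071.
Var(ȳ_srs) = (1 − 7326/43387)·135200000/7326 = 15338.678.
deff = 8164.5071 / 15338.678 = 0.5323.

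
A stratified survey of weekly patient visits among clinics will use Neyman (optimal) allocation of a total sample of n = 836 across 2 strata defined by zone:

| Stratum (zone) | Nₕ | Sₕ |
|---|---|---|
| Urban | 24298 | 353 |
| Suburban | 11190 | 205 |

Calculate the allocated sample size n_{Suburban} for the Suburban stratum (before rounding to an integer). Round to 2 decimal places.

Neyman allocation: nₕ = n·NₕSₕ / Σⱼ NⱼSⱼ.
Σ NⱼSⱼ = 24298·353 + 11190·205 = 1.0871144 × 10^7.
n_{Suburban} = 836·11190·205 / (1.0871144 × 10^7) = 176.41.

176.41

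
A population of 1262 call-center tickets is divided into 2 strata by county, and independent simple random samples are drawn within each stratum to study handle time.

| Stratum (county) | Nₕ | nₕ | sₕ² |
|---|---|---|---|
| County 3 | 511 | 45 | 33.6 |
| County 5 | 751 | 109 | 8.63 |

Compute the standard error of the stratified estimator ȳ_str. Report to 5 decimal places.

0.36825

Var(ȳ_str) = Σₕ Wₕ²(1 − fₕ)sₕ²/nₕ with Wₕ = Nₕ/N, N = 1262.
County 3: Wₕ = 0.40491284; term = 0.40491284²·(1 − 0.08806262)·33.6/45 = 0.11163873.
County 5: Wₕ = 0.59508716; term = 0.59508716²·(1 − 0.14513981)·8.63/109 = 0.023968483.
Sum = 0.13560721.
SE = √(0.13560721) = 0.36825.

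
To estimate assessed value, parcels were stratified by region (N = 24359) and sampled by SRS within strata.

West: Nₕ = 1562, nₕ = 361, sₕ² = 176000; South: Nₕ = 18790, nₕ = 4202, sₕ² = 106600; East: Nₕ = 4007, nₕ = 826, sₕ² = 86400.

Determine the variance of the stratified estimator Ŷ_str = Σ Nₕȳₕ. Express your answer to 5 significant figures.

Var(Ŷ_str) = Σₕ Nₕ²(1 − fₕ)sₕ²/nₕ.
West: 1562²·(1 − 361/1562)·176000/361 = 9.1459643 × 10^8.
South: 18790²·(1 − 4202/18790)·106600/4202 = 6.9538239 × 10^9.
East: 4007²·(1 − 826/4007)·86400/826 = 1.3332657 × 10^9.
Sum = 9.201686 × 10^9.

9.2017 × 10^9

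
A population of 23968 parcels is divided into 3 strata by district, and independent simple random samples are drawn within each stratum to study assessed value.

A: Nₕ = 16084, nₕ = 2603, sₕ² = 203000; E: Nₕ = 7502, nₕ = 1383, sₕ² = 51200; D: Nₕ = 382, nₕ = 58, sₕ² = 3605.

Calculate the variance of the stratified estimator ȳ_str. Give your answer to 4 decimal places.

Var(ȳ_str) = Σₕ Wₕ²(1 − fₕ)sₕ²/nₕ with Wₕ = Nₕ/N, N = 23968.
A: Wₕ = 0.67106142; term = 0.67106142²·(1 − 0.16183785)·203000/2603 = 29.435706.
E: Wₕ = 0.31300067; term = 0.31300067²·(1 − 0.18435084)·51200/1383 = 2.9582965.
D: Wₕ = 0.01593792; term = 0.01593792²·(1 − 0.15183246)·3605/58 = 0.013391279.
Sum = 32.407394.

32.4074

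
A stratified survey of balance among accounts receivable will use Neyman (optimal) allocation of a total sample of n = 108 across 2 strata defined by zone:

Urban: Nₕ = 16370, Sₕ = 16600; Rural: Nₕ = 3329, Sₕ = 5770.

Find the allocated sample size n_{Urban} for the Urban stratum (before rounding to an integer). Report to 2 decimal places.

Neyman allocation: nₕ = n·NₕSₕ / Σⱼ NⱼSⱼ.
Σ NⱼSⱼ = 16370·16600 + 3329·5770 = 2.9095033 × 10^8.
n_{Urban} = 108·16370·16600 / (2.9095033 × 10^8) = 100.87.

100.87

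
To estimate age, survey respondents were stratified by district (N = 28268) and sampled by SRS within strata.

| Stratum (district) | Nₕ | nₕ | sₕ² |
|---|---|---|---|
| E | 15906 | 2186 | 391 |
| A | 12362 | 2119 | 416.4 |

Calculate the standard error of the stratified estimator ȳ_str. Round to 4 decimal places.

0.2828

Var(ȳ_str) = Σₕ Wₕ²(1 − fₕ)sₕ²/nₕ with Wₕ = Nₕ/N, N = 28268.
E: Wₕ = 0.56268572; term = 0.56268572²·(1 − 0.13743242)·391/2186 = 0.048848533.
A: Wₕ = 0.43731428; term = 0.43731428²·(1 − 0.17141239)·416.4/2119 = 0.031139061.
Sum = 0.079987594.
SE = √(0.079987594) = 0.2828.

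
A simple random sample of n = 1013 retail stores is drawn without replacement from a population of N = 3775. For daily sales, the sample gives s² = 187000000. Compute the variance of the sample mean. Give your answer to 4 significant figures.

135100

Under SRS without replacement, Var(ȳ) = (1 − f)·s²/n with f = n/N = 1013/3775 = 0.26834437.
Var(ȳ) = (1 − 0.26834437)·187000000/1013 = 0.73165563·184600.2 = 135063.77.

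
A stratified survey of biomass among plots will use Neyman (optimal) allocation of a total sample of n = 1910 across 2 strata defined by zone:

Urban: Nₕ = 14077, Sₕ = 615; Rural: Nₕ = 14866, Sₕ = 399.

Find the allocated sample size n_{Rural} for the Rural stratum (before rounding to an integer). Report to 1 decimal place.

Neyman allocation: nₕ = n·NₕSₕ / Σⱼ NⱼSⱼ.
Σ NⱼSⱼ = 14077·615 + 14866·399 = 1.4588889 × 10^7.
n_{Rural} = 1910·14866·399 / (1.4588889 × 10^7) = 776.6.

776.6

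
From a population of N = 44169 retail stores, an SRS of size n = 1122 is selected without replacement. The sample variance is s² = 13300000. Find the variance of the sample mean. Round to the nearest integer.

Under SRS without replacement, Var(ȳ) = (1 − f)·s²/n with f = n/N = 1122/44169 = 0.02540243.
Var(ȳ) = (1 − 0.02540243)·13300000/1122 = 0.97459757·11853.832 = 11552.716.

11553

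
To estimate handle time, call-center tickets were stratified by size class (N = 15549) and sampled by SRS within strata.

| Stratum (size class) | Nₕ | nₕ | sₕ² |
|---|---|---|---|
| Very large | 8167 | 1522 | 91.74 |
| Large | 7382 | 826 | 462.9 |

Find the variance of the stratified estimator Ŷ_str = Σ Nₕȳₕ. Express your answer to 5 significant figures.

Var(Ŷ_str) = Σₕ Nₕ²(1 − fₕ)sₕ²/nₕ.
Very large: 8167²·(1 − 1522/8167)·91.74/1522 = 3.2711588 × 10^6.
Large: 7382²·(1 − 826/7382)·462.9/826 = 2.7121901 × 10^7.
Sum = 3.039306 × 10^7.

3.0393 × 10^7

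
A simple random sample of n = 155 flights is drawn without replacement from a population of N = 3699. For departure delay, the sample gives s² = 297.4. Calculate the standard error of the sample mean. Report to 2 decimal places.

Under SRS without replacement, Var(ȳ) = (1 − f)·s²/n with f = n/N = 155/3699 = 0.04190322.
Var(ȳ) = (1 − 0.04190322)·297.4/155 = 0.95809678·1.9187097 = 1.8383096.
SE(ȳ) = √(1.8383096) = 1.36.

1.36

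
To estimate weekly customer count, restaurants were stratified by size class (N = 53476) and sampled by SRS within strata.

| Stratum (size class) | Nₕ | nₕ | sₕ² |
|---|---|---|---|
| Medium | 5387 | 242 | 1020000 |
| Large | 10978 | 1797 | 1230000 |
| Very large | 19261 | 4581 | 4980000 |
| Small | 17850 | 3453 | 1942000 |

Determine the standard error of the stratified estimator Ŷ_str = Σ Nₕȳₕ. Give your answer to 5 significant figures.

Var(Ŷ_str) = Σₕ Nₕ²(1 − fₕ)sₕ²/nₕ.
Medium: 5387²·(1 − 242/5387)·1020000/242 = 1.1681999 × 10^11.
Large: 10978²·(1 − 1797/10978)·1230000/1797 = 6.8987475 × 10^10.
Very large: 19261²·(1 − 4581/19261)·4980000/4581 = 3.0737882 × 10^11.
Small: 17850²·(1 − 3453/17850)·1942000/3453 = 1.4453162 × 10^11.
Sum = 6.3771791 × 10^11.
SE = √(6.3771791 × 10^11) = 798570.

798570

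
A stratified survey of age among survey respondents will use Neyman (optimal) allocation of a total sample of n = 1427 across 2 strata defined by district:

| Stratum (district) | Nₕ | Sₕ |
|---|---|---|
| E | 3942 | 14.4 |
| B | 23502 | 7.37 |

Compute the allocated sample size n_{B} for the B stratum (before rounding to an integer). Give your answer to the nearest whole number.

1075

Neyman allocation: nₕ = n·NₕSₕ / Σⱼ NⱼSⱼ.
Σ NⱼSⱼ = 3942·14.4 + 23502·7.37 = 229974.54.
n_{B} = 1427·23502·7.37 / 229974.54 = 1075.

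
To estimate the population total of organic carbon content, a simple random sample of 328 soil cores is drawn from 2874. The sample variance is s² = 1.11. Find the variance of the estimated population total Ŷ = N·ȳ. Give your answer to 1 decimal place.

24762.5

Var(Ŷ) = N²·Var(ȳ) = N²·(1 − n/N)·s²/n.
f = 328/2874 = 0.11412665; Var(ȳ) = 0.88587335·1.11/328 = 0.002997925.
Var(Ŷ) = 2874² · 0.002997925 = 24762.489.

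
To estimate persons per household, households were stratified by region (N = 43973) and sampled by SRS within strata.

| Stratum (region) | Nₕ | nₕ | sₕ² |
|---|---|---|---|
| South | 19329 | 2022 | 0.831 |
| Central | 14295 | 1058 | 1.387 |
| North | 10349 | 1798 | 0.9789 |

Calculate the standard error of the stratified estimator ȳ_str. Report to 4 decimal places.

0.0150

Var(ȳ_str) = Σₕ Wₕ²(1 − fₕ)sₕ²/nₕ with Wₕ = Nₕ/N, N = 43973.
South: Wₕ = 0.43956519; term = 0.43956519²·(1 − 0.10460965)·0.831/2022 = 7.1101516 × 10^-5.
Central: Wₕ = 0.32508585; term = 0.32508585²·(1 − 0.07401189)·1.387/1058 = 1.2828986 × 10^-4.
North: Wₕ = 0.23534896; term = 0.23534896²·(1 − 0.17373659)·0.9789/1798 = 2.491677 × 10^-5.
Sum = 2.2430815 × 10^-4.
SE = √(2.2430815 × 10^-4) = 0.0150.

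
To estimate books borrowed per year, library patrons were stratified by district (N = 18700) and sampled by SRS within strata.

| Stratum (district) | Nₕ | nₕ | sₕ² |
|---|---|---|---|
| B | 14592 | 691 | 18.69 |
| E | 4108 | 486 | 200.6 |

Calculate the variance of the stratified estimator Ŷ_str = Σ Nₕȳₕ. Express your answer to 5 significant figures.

Var(Ŷ_str) = Σₕ Nₕ²(1 − fₕ)sₕ²/nₕ.
B: 14592²·(1 − 691/14592)·18.69/691 = 5.4864588 × 10^6.
E: 4108²·(1 − 486/4108)·200.6/486 = 6.141487 × 10^6.
Sum = 1.1627946 × 10^7.

1.1628 × 10^7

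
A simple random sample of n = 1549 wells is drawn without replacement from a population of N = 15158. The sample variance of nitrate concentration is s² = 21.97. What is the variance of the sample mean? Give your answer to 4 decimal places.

Under SRS without replacement, Var(ȳ) = (1 − f)·s²/n with f = n/N = 1549/15158 = 0.10219026.
Var(ȳ) = (1 − 0.10219026)·21.97/1549 = 0.89780974·0.014183344 = 0.012733944.

0.0127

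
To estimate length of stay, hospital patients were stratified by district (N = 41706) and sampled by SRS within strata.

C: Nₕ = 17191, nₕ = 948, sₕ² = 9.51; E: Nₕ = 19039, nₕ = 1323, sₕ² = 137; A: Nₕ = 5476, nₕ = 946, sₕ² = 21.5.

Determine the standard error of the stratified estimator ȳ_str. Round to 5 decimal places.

0.14837

Var(ȳ_str) = Σₕ Wₕ²(1 − fₕ)sₕ²/nₕ with Wₕ = Nₕ/N, N = 41706.
C: Wₕ = 0.41219489; term = 0.41219489²·(1 − 0.05514513)·9.51/948 = 0.0016104324.
E: Wₕ = 0.45650506; term = 0.45650506²·(1 − 0.06948894)·137/1323 = 0.02008045.
A: Wₕ = 0.13130005; term = 0.13130005²·(1 − 0.17275383)·21.5/946 = 3.2412452 × 10^-4.
Sum = 0.022015007.
SE = √(0.022015007) = 0.14837.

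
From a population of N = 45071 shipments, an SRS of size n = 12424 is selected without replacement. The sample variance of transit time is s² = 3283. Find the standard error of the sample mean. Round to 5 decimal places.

0.43750

Under SRS without replacement, Var(ȳ) = (1 − f)·s²/n with f = n/N = 12424/45071 = 0.27565397.
Var(ȳ) = (1 − 0.27565397)·3283/12424 = 0.72434603·0.26424662 = 0.19140599.
SE(ȳ) = √(0.19140599) = 0.43750.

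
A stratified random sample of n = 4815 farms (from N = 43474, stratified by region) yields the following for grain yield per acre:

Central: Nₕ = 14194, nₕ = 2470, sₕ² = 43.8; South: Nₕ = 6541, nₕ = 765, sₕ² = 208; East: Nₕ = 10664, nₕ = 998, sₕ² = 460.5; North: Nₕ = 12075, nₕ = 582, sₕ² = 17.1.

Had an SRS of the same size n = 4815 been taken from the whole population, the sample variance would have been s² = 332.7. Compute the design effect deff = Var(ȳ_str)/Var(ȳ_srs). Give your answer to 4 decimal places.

0.5586

Var(ȳ_str) = Σ Wₕ²(1−fₕ)sₕ²/nₕ with Wₕ = Nₕ/43474:
  Central: (14194/43474)²·(1−2470/14194)·43.8/2470 = 0.0015613439
  South: (6541/43474)²·(1−765/6541)·208/765 = 0.0054351813
  East: (10664/43474)²·(1−998/10664)·460.5/998 = 0.025165573
  North: (12075/43474)²·(1−582/12075)·17.1/582 = 0.0021574189
  → Var(ȳ_str) = 0.034319517.
Var(ȳ_srs) = (1 − 4815/43474)·332.7/4815 = 0.061443723.
deff = 0.034319517 / 0.061443723 = 0.5586.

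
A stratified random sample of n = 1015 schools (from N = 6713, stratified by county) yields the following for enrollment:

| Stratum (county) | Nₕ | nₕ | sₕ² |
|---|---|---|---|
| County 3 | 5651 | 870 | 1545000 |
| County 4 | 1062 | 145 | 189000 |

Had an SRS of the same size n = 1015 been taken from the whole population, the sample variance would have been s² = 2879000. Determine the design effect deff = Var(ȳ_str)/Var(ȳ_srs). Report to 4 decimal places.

0.4539

Var(ȳ_str) = Σ Wₕ²(1−fₕ)sₕ²/nₕ with Wₕ = Nₕ/6713:
  County 3: (5651/6713)²·(1−870/5651)·1545000/870 = 1064.6822
  County 4: (1062/6713)²·(1−145/1062)·189000/145 = 28.167893
  → Var(ȳ_str) = 1092.8501.
Var(ȳ_srs) = (1 − 1015/6713)·2879000/1015 = 2407.5838.
deff = 1092.8501 / 2407.5838 = 0.4539.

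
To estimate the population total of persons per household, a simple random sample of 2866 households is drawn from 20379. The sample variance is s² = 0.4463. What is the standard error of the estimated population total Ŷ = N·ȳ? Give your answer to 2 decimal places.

Var(Ŷ) = N²·Var(ȳ) = N²·(1 − n/N)·s²/n.
f = 2866/20379 = 0.14063497; Var(ȳ) = 0.85936503·0.4463/2866 = 1.3382227 × 10^-4.
Var(Ŷ) = 20379² · (1.3382227 × 10^-4) = 55576.876.
SE(Ŷ) = √(55576.876) = 235.75.

235.75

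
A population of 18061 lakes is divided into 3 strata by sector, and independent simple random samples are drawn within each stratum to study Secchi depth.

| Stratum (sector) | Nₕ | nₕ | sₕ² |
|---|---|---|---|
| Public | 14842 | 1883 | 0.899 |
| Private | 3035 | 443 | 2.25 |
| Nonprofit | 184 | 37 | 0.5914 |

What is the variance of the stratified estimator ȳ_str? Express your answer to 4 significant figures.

Var(ȳ_str) = Σₕ Wₕ²(1 − fₕ)sₕ²/nₕ with Wₕ = Nₕ/N, N = 18061.
Public: Wₕ = 0.82177067; term = 0.82177067²·(1 − 0.12686969)·0.899/1883 = 2.8150733 × 10^-4.
Private: Wₕ = 0.16804164; term = 0.16804164²·(1 − 0.14596376)·2.25/443 = 1.2248669 × 10^-4.
Nonprofit: Wₕ = 0.01018770; term = 0.01018770²·(1 − 0.20108696)·0.5914/37 = 1.3253518 × 10^-6.
Sum = 4.0531937 × 10^-4.

4.053 × 10^-4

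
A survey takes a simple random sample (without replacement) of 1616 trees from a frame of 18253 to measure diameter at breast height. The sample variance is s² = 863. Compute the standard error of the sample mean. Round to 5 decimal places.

Under SRS without replacement, Var(ȳ) = (1 − f)·s²/n with f = n/N = 1616/18253 = 0.08853339.
Var(ȳ) = (1 − 0.08853339)·863/1616 = 0.91146661·0.53403465 = 0.48675475.
SE(ȳ) = √(0.48675475) = 0.69768.

0.69768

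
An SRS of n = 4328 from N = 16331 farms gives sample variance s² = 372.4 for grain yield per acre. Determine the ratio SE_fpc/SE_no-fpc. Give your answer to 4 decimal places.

f = n/N = 4328/16331 = 0.26501745.
SE_no-fpc = √(s²/n) = 0.29333319; SE_fpc = √((1−f)s²/n) = 0.25147784.
Ratio = √(1−f) = 0.85731123.

0.8573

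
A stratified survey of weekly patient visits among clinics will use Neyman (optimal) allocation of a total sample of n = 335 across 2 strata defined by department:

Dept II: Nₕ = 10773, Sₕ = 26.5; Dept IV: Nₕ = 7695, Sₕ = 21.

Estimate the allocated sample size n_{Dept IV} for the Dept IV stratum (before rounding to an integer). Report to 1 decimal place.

121.1

Neyman allocation: nₕ = n·NₕSₕ / Σⱼ NⱼSⱼ.
Σ NⱼSⱼ = 10773·26.5 + 7695·21 = 447079.5.
n_{Dept IV} = 335·7695·21 / 447079.5 = 121.1.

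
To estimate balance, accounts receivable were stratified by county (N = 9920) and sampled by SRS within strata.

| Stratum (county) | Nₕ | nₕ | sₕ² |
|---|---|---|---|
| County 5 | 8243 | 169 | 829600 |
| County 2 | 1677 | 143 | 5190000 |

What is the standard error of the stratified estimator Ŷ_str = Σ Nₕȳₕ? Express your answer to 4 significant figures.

648100

Var(Ŷ_str) = Σₕ Nₕ²(1 − fₕ)sₕ²/nₕ.
County 5: 8243²·(1 − 169/8243)·829600/169 = 3.2670523 × 10^11.
County 2: 1677²·(1 − 143/1677)·5190000/143 = 9.3366213 × 10^10.
Sum = 4.2007144 × 10^11.
SE = √(4.2007144 × 10^11) = 648100.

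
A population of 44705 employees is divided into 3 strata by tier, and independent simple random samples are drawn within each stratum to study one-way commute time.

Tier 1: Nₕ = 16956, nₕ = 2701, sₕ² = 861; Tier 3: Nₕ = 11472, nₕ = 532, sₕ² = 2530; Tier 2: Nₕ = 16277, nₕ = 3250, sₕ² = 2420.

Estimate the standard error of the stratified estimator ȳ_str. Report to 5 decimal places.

Var(ȳ_str) = Σₕ Wₕ²(1 − fₕ)sₕ²/nₕ with Wₕ = Nₕ/N, N = 44705.
Tier 1: Wₕ = 0.37928643; term = 0.37928643²·(1 − 0.15929464)·861/2701 = 0.038552895.
Tier 3: Wₕ = 0.25661559; term = 0.25661559²·(1 − 0.04637378)·2530/532 = 0.29864356.
Tier 2: Wₕ = 0.36409798; term = 0.36409798²·(1 − 0.19966824)·2420/3250 = 0.07900209.
Sum = 0.41619855.
SE = √(0.41619855) = 0.64513.

0.64513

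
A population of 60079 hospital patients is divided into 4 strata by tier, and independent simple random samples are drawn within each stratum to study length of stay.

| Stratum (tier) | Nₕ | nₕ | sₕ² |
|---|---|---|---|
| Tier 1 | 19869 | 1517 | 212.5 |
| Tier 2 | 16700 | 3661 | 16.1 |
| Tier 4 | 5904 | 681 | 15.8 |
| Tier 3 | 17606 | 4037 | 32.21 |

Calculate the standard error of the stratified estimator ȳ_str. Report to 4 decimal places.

Var(ȳ_str) = Σₕ Wₕ²(1 − fₕ)sₕ²/nₕ with Wₕ = Nₕ/N, N = 60079.
Tier 1: Wₕ = 0.33071456; term = 0.33071456²·(1 − 0.07635009)·212.5/1517 = 0.014151008.
Tier 2: Wₕ = 0.27796734; term = 0.27796734²·(1 − 0.21922156)·16.1/3661 = 2.653026 × 10^-4.
Tier 4: Wₕ = 0.09827061; term = 0.09827061²·(1 − 0.11534553)·15.8/681 = 1.9821246 × 10^-4.
Tier 3: Wₕ = 0.29304749; term = 0.29304749²·(1 − 0.22929683)·32.21/4037 = 5.2807441 × 10^-4.
Sum = 0.015142597.
SE = √(0.015142597) = 0.1231.

0.1231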